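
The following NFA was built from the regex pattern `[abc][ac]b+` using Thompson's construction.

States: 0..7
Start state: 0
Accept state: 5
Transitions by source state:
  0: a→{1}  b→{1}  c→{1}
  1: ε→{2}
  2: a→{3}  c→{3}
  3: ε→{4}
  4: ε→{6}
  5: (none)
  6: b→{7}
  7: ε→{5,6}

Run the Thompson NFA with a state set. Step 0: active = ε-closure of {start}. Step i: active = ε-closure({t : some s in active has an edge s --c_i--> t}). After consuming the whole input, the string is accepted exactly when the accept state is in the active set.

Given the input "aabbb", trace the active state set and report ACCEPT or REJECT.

initial (ε-close {0}): {0}
'a' @ 1: {1,2}
'a' @ 2: {3,4,6}
'b' @ 3: {5,6,7}  ✓accept
'b' @ 4: {5,6,7}  ✓accept
'b' @ 5: {5,6,7}  ✓accept
after full input: {5,6,7}  (accept=5 in)

Answer: ACCEPT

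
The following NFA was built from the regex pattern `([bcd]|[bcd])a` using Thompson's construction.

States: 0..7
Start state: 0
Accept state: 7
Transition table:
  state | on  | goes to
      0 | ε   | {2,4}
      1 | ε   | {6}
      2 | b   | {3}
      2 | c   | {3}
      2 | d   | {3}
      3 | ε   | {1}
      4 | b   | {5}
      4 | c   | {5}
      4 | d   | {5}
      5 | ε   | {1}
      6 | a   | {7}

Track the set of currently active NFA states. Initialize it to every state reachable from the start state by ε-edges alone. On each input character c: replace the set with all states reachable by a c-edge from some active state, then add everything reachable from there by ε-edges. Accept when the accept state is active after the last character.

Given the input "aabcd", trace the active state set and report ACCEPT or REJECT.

start: ε-closure({0}) = {0,2,4}
'a' @ 1: {}  — dead — no transitions
rest 'abcd' ignored (set empty)
after full input: {}  (accept=7 not in)

Answer: REJECT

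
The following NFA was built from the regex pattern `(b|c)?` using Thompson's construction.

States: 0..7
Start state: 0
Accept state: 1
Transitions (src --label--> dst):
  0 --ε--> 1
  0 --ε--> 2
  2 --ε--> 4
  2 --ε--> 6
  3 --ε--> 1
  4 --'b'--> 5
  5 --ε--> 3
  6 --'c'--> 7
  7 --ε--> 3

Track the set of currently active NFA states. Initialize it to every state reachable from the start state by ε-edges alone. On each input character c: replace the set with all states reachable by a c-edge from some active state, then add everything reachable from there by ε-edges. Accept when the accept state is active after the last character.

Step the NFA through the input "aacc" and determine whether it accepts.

start: ε-closure({0}) = {0,1,2,4,6}
'a' @ 1: {}  — state set empty
rest 'acc' ignored (set empty)
end set {} — state 1 not in

Answer: REJECT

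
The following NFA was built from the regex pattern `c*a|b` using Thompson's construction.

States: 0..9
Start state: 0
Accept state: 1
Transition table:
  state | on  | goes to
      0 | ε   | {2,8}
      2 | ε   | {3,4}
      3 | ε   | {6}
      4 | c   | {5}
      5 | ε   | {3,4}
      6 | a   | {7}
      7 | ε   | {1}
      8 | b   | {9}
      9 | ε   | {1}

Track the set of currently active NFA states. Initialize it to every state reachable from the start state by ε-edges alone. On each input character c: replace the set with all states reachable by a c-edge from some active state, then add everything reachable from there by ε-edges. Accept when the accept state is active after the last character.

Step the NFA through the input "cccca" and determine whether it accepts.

Answer: ACCEPT

Steps:
S₀ = ε-closure({0}) = {0,2,3,4,6,8}
'c' @ 1: {3,4,5,6}
'c' @ 2: {3,4,5,6}
'c' @ 3: {3,4,5,6}
'c' @ 4: {3,4,5,6}
'a' @ 5: {1,7}  [accepting]
after full input: {1,7}  (accept=1 in)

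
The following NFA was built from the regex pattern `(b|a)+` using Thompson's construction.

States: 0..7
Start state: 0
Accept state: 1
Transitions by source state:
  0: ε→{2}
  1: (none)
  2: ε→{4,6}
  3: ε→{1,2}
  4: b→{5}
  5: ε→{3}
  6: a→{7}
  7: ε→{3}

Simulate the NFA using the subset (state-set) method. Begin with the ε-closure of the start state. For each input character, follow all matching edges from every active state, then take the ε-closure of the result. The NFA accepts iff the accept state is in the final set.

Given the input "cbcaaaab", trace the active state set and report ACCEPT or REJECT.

Answer: REJECT

Derivation:
initial (ε-close {0}): {0,2,4,6}
'c' @ 1: {}  — state set empty
rest 'bcaaaab' ignored (set empty)
final: {}; accept 1 not in set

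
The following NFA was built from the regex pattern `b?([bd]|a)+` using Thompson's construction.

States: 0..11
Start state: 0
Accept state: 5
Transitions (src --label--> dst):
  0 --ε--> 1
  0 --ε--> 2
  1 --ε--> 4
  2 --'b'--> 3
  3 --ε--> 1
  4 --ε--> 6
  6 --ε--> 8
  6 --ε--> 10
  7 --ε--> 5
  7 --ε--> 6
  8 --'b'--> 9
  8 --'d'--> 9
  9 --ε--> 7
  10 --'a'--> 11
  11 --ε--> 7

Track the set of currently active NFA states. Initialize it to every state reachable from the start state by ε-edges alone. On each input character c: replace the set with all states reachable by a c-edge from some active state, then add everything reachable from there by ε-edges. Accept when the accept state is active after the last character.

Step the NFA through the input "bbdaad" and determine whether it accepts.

Answer: ACCEPT

Steps:
initial (ε-close {0}): {0,1,2,4,6,8,10}
'b' @ 1: {1,3,4,5,6,7,8,9,10}  (accept∈set)
'b' @ 2: {5,6,7,8,9,10}  (accept∈set)
'd' @ 3: {5,6,7,8,9,10}  (accept∈set)
'a' @ 4: {5,6,7,8,10,11}  (accept∈set)
'a' @ 5: {5,6,7,8,10,11}  (accept∈set)
'd' @ 6: {5,6,7,8,9,10}  (accept∈set)
after full input: {5,6,7,8,9,10}  (accept=5 in)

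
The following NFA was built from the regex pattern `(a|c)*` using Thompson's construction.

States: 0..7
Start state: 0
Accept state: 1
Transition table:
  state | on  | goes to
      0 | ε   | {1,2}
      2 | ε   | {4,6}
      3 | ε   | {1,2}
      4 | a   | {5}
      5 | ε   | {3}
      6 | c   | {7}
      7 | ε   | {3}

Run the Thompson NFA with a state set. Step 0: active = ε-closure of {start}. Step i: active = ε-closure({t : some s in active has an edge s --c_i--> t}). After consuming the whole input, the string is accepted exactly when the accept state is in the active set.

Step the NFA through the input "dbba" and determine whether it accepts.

start: ε-closure({0}) = {0,1,2,4,6}
'd' @ 1: {}  — state set empty
rest 'bba' ignored (set empty)
after full input: {}  (accept=1 not in)

Answer: REJECT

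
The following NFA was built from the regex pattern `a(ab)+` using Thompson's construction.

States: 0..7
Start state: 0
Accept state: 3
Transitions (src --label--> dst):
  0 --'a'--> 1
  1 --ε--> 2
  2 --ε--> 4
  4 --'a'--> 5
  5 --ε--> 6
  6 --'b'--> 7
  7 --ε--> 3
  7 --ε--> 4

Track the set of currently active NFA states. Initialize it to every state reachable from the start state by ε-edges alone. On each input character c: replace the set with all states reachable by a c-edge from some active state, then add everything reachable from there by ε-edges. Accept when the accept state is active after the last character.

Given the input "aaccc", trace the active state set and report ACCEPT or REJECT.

Answer: REJECT

Steps:
start: ε-closure({0}) = {0}
'a' @ 1: {1,2,4}
'a' @ 2: {5,6}
'c' @ 3: {}  — dead — no transitions
rest 'cc' ignored (set empty)
final: {}; accept 3 not in set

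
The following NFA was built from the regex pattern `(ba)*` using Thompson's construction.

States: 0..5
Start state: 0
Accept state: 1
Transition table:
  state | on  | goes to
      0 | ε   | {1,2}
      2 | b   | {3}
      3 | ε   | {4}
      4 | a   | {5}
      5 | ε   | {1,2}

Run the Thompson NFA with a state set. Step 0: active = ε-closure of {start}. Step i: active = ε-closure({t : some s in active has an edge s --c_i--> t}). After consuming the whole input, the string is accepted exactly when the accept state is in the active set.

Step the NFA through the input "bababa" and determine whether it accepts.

S₀ = ε-closure({0}) = {0,1,2}
'b' @ 1: {3,4}
'a' @ 2: {1,2,5}  (accept∈set)
'b' @ 3: {3,4}
'a' @ 4: {1,2,5}  (accept∈set)
'b' @ 5: {3,4}
'a' @ 6: {1,2,5}  (accept∈set)
end set {1,2,5} — state 1 in

Answer: ACCEPT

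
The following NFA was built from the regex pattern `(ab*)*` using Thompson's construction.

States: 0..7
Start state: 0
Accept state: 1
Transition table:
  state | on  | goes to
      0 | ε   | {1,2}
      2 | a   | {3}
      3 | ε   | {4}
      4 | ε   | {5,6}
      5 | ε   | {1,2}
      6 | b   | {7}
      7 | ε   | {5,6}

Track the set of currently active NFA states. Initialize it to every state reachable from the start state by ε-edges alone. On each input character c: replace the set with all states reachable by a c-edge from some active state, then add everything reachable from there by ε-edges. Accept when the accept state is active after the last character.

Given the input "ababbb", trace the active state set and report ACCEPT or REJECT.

Answer: ACCEPT

Trace:
S₀ = ε-closure({0}) = {0,1,2}
'a' @ 1: {1,2,3,4,5,6}  [accepting]
'b' @ 2: {1,2,5,6,7}  [accepting]
'a' @ 3: {1,2,3,4,5,6}  [accepting]
'b' @ 4: {1,2,5,6,7}  [accepting]
'b' @ 5: {1,2,5,6,7}  [accepting]
'b' @ 6: {1,2,5,6,7}  [accepting]
after full input: {1,2,5,6,7}  (accept=1 in)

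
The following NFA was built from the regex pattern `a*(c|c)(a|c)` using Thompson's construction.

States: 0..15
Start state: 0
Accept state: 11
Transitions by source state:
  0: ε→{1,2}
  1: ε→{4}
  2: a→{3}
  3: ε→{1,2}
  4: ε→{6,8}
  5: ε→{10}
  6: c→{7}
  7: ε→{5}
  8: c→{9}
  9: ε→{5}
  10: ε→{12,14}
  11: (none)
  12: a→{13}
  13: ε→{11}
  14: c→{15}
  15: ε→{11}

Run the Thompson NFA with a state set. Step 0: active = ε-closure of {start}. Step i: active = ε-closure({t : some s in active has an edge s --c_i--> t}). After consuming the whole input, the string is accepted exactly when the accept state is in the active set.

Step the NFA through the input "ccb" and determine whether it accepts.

initial (ε-close {0}): {0,1,2,4,6,8}
'c' @ 1: {5,7,9,10,12,14}
'c' @ 2: {11,15}  ✓accept
'b' @ 3: {}  — dead — no transitions
after full input: {}  (accept=11 not in)

Answer: REJECT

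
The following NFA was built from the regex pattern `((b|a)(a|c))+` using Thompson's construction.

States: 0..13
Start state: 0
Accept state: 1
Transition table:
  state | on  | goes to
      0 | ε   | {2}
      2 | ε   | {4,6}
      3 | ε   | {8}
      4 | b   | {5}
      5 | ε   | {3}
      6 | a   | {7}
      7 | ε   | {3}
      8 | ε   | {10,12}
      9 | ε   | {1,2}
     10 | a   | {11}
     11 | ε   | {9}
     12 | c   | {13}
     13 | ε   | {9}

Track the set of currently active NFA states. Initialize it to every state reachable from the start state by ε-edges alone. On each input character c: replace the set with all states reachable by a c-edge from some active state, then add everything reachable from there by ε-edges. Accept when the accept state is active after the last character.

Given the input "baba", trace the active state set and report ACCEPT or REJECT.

initial (ε-close {0}): {0,2,4,6}
'b' @ 1: {3,5,8,10,12}
'a' @ 2: {1,2,4,6,9,11}  (accept∈set)
'b' @ 3: {3,5,8,10,12}
'a' @ 4: {1,2,4,6,9,11}  (accept∈set)
final: {1,2,4,6,9,11}; accept 1 in set

Answer: ACCEPT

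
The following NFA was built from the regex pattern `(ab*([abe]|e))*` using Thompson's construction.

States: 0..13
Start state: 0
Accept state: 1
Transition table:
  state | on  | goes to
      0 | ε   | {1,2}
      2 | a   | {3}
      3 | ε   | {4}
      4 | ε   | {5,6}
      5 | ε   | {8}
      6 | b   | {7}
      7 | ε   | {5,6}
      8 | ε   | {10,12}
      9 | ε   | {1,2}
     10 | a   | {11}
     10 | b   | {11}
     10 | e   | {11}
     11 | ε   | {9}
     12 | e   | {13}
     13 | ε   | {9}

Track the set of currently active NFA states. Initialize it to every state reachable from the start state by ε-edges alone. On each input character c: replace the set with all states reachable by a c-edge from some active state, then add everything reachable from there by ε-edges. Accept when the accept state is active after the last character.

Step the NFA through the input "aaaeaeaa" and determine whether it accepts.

Answer: ACCEPT

Derivation:
initial (ε-close {0}): {0,1,2}
'a' @ 1: {3,4,5,6,8,10,12}
'a' @ 2: {1,2,9,11}  ✓accept
'a' @ 3: {3,4,5,6,8,10,12}
'e' @ 4: {1,2,9,11,13}  ✓accept
'a' @ 5: {3,4,5,6,8,10,12}
'e' @ 6: {1,2,9,11,13}  ✓accept
'a' @ 7: {3,4,5,6,8,10,12}
'a' @ 8: {1,2,9,11}  ✓accept
after full input: {1,2,9,11}  (accept=1 in)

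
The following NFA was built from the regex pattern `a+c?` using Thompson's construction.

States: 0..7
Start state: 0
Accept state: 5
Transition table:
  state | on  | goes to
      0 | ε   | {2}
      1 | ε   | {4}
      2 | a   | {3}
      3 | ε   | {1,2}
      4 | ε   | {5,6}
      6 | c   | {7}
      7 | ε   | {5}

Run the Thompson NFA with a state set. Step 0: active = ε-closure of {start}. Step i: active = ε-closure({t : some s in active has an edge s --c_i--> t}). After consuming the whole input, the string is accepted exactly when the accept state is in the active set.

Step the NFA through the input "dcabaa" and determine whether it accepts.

initial (ε-close {0}): {0,2}
'd' @ 1: {}  — dead — no transitions
rest 'cabaa' ignored (set empty)
after full input: {}  (accept=5 not in)

Answer: REJECT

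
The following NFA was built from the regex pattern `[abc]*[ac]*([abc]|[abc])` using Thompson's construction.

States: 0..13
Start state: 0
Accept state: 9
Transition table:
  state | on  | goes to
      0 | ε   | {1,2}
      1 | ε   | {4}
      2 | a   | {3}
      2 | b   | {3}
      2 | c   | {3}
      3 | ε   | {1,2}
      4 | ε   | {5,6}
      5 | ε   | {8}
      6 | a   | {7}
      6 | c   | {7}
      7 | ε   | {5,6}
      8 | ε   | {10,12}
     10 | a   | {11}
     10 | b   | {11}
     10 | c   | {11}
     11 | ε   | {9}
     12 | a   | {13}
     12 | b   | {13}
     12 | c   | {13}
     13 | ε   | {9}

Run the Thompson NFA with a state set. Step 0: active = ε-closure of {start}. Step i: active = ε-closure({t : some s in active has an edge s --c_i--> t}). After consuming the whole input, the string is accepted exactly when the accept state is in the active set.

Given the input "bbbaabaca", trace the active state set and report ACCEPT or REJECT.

initial (ε-close {0}): {0,1,2,4,5,6,8,10,12}
'b' @ 1: {1,2,3,4,5,6,8,9,10,11,12,13}  [accepting]
'b' @ 2: {1,2,3,4,5,6,8,9,10,11,12,13}  [accepting]
'b' @ 3: {1,2,3,4,5,6,8,9,10,11,12,13}  [accepting]
'a' @ 4: {1,2,3,4,5,6,7,8,9,10,11,12,13}  [accepting]
'a' @ 5: {1,2,3,4,5,6,7,8,9,10,11,12,13}  [accepting]
'b' @ 6: {1,2,3,4,5,6,8,9,10,11,12,13}  [accepting]
'a' @ 7: {1,2,3,4,5,6,7,8,9,10,11,12,13}  [accepting]
'c' @ 8: {1,2,3,4,5,6,7,8,9,10,11,12,13}  [accepting]
'a' @ 9: {1,2,3,4,5,6,7,8,9,10,11,12,13}  [accepting]
end set {1,2,3,4,5,6,7,8,9,10,11,12,13} — state 9 in

Answer: ACCEPT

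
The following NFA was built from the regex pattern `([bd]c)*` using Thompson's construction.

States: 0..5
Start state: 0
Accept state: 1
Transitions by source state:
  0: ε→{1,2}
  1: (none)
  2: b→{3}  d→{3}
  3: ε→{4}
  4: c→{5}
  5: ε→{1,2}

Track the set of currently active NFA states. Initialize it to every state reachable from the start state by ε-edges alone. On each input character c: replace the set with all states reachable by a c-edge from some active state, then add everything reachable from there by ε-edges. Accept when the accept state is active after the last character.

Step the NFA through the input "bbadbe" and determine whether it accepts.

Answer: REJECT

Steps:
initial (ε-close {0}): {0,1,2}
'b' @ 1: {3,4}
'b' @ 2: {}  — state set empty
rest 'adbe' ignored (set empty)
after full input: {}  (accept=1 not in)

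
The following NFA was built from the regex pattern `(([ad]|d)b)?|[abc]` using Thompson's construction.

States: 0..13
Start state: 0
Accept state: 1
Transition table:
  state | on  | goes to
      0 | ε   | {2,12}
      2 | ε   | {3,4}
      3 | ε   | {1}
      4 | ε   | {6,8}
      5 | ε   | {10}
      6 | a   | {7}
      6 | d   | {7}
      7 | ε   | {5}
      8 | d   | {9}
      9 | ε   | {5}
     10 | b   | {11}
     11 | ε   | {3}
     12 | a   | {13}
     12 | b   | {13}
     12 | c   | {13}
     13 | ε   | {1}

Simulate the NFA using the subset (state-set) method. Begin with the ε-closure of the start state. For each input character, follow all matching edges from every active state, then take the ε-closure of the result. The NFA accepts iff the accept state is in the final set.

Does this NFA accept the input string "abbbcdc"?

Answer: REJECT

Trace:
start: ε-closure({0}) = {0,1,2,3,4,6,8,12}
'a' @ 1: {1,5,7,10,13}  (accept∈set)
'b' @ 2: {1,3,11}  (accept∈set)
'b' @ 3: {}  — dead — no transitions
rest 'bcdc' ignored (set empty)
after full input: {}  (accept=1 not in)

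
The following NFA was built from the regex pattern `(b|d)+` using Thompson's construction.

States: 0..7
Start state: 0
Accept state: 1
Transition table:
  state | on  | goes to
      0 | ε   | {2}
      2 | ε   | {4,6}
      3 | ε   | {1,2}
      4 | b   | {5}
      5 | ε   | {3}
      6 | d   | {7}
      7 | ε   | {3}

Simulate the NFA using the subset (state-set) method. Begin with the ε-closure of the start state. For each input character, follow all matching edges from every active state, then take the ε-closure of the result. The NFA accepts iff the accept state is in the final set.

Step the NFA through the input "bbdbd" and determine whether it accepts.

initial (ε-close {0}): {0,2,4,6}
'b' @ 1: {1,2,3,4,5,6}  [accepting]
'b' @ 2: {1,2,3,4,5,6}  [accepting]
'd' @ 3: {1,2,3,4,6,7}  [accepting]
'b' @ 4: {1,2,3,4,5,6}  [accepting]
'd' @ 5: {1,2,3,4,6,7}  [accepting]
after full input: {1,2,3,4,6,7}  (accept=1 in)

Answer: ACCEPT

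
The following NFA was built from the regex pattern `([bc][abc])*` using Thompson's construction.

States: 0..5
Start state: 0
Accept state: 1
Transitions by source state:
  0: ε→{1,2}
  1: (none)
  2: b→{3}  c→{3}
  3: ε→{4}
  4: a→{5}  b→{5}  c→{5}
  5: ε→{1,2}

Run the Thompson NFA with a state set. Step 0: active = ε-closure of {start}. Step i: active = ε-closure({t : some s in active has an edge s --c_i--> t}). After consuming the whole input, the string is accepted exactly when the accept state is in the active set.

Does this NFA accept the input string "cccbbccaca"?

start: ε-closure({0}) = {0,1,2}
'c' @ 1: {3,4}
'c' @ 2: {1,2,5}  [accepting]
'c' @ 3: {3,4}
'b' @ 4: {1,2,5}  [accepting]
'b' @ 5: {3,4}
'c' @ 6: {1,2,5}  [accepting]
'c' @ 7: {3,4}
'a' @ 8: {1,2,5}  [accepting]
'c' @ 9: {3,4}
'a' @ 10: {1,2,5}  [accepting]
final: {1,2,5}; accept 1 in set

Answer: ACCEPT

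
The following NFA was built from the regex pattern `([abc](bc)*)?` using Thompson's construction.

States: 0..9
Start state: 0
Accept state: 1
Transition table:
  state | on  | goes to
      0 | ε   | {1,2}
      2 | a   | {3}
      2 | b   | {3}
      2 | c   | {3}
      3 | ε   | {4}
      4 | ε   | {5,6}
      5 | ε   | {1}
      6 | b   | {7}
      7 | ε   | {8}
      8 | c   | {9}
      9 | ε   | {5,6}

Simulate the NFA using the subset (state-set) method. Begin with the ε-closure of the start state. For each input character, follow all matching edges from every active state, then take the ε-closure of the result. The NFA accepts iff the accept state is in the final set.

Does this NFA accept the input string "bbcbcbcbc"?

Answer: ACCEPT

Derivation:
start: ε-closure({0}) = {0,1,2}
'b' @ 1: {1,3,4,5,6}  (accept∈set)
'b' @ 2: {7,8}
'c' @ 3: {1,5,6,9}  (accept∈set)
'b' @ 4: {7,8}
'c' @ 5: {1,5,6,9}  (accept∈set)
'b' @ 6: {7,8}
'c' @ 7: {1,5,6,9}  (accept∈set)
'b' @ 8: {7,8}
'c' @ 9: {1,5,6,9}  (accept∈set)
final: {1,5,6,9}; accept 1 in set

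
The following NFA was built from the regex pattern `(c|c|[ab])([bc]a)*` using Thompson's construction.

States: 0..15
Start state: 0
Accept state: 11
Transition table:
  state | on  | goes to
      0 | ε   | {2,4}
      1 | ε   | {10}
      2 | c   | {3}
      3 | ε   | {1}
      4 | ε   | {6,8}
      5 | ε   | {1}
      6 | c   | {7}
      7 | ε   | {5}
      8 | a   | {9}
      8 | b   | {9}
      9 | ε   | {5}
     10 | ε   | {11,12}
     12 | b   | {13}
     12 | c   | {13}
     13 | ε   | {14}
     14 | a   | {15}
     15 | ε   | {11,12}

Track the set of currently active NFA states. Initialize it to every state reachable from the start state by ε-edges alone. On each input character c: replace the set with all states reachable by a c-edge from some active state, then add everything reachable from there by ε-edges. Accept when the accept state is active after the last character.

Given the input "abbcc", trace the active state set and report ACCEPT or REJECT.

initial (ε-close {0}): {0,2,4,6,8}
'a' @ 1: {1,5,9,10,11,12}  (accept∈set)
'b' @ 2: {13,14}
'b' @ 3: {}  — no active states
rest 'cc' ignored (set empty)
final: {}; accept 11 not in set

Answer: REJECT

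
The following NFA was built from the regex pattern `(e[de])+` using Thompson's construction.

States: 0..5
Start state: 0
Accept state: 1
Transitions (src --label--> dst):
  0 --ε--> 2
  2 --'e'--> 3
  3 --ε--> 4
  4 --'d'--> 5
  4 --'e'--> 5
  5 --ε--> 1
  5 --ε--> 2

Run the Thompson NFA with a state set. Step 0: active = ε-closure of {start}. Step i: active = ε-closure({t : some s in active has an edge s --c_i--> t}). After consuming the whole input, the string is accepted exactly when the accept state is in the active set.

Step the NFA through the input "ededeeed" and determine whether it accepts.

start: ε-closure({0}) = {0,2}
'e' @ 1: {3,4}
'd' @ 2: {1,2,5}  [accepting]
'e' @ 3: {3,4}
'd' @ 4: {1,2,5}  [accepting]
'e' @ 5: {3,4}
'e' @ 6: {1,2,5}  [accepting]
'e' @ 7: {3,4}
'd' @ 8: {1,2,5}  [accepting]
after full input: {1,2,5}  (accept=1 in)

Answer: ACCEPT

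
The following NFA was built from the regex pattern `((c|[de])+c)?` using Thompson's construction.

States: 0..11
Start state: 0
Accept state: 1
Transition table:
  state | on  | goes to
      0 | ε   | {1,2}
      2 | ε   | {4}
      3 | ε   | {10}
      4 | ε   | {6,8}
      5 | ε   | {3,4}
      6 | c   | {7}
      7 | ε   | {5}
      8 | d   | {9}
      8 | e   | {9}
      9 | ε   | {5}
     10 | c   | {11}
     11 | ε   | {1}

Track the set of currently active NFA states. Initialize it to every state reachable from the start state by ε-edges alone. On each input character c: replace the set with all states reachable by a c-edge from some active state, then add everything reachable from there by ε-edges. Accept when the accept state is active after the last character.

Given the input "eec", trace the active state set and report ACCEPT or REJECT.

Answer: ACCEPT

Trace:
S₀ = ε-closure({0}) = {0,1,2,4,6,8}
'e' @ 1: {3,4,5,6,8,9,10}
'e' @ 2: {3,4,5,6,8,9,10}
'c' @ 3: {1,3,4,5,6,7,8,10,11}  ✓accept
after full input: {1,3,4,5,6,7,8,10,11}  (accept=1 in)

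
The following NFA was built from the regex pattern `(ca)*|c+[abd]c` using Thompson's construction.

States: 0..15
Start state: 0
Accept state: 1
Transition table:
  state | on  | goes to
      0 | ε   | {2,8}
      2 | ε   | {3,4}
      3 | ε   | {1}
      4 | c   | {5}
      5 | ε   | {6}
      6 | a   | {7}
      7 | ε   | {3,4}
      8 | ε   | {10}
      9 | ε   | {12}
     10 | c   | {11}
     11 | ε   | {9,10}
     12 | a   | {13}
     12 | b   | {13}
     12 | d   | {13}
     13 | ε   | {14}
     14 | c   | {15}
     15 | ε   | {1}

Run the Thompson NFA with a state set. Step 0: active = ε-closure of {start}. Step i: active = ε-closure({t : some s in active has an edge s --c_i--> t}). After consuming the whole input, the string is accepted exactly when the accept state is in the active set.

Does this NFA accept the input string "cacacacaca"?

S₀ = ε-closure({0}) = {0,1,2,3,4,8,10}
'c' @ 1: {5,6,9,10,11,12}
'a' @ 2: {1,3,4,7,13,14}  [accepting]
'c' @ 3: {1,5,6,15}  [accepting]
'a' @ 4: {1,3,4,7}  [accepting]
'c' @ 5: {5,6}
'a' @ 6: {1,3,4,7}  [accepting]
'c' @ 7: {5,6}
'a' @ 8: {1,3,4,7}  [accepting]
'c' @ 9: {5,6}
'a' @ 10: {1,3,4,7}  [accepting]
final: {1,3,4,7}; accept 1 in set

Answer: ACCEPT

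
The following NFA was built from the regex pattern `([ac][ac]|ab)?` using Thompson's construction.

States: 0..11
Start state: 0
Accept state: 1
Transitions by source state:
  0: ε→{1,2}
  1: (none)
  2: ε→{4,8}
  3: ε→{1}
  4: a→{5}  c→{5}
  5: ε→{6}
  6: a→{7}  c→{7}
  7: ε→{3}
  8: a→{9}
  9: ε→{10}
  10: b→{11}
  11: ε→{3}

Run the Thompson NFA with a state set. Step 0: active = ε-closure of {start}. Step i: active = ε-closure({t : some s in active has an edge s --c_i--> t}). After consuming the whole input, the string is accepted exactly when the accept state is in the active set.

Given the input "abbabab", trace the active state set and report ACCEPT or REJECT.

Answer: REJECT

Derivation:
initial (ε-close {0}): {0,1,2,4,8}
'a' @ 1: {5,6,9,10}
'b' @ 2: {1,3,11}  (accept∈set)
'b' @ 3: {}  — no active states
rest 'abab' ignored (set empty)
end set {} — state 1 not in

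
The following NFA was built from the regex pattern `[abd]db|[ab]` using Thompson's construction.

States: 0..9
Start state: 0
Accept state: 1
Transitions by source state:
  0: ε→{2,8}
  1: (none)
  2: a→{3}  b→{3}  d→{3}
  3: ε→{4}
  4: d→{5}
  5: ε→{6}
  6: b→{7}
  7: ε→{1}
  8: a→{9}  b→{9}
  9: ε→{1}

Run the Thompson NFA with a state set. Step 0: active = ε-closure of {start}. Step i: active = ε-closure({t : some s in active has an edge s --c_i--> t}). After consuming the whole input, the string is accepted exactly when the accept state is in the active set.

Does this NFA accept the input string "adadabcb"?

initial (ε-close {0}): {0,2,8}
'a' @ 1: {1,3,4,9}  [accepting]
'd' @ 2: {5,6}
'a' @ 3: {}  — dead — no transitions
rest 'dabcb' ignored (set empty)
end set {} — state 1 not in

Answer: REJECT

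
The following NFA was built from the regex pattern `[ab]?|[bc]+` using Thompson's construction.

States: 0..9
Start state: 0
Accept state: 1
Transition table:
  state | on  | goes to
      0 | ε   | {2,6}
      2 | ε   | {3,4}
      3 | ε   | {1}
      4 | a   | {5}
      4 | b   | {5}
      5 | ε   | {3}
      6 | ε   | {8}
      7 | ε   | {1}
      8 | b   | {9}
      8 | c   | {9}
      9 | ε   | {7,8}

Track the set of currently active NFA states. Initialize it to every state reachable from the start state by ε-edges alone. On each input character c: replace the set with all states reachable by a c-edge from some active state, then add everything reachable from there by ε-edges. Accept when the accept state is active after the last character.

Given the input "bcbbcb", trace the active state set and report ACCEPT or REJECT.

Answer: ACCEPT

Trace:
start: ε-closure({0}) = {0,1,2,3,4,6,8}
'b' @ 1: {1,3,5,7,8,9}  (accept∈set)
'c' @ 2: {1,7,8,9}  (accept∈set)
'b' @ 3: {1,7,8,9}  (accept∈set)
'b' @ 4: {1,7,8,9}  (accept∈set)
'c' @ 5: {1,7,8,9}  (accept∈set)
'b' @ 6: {1,7,8,9}  (accept∈set)
end set {1,7,8,9} — state 1 in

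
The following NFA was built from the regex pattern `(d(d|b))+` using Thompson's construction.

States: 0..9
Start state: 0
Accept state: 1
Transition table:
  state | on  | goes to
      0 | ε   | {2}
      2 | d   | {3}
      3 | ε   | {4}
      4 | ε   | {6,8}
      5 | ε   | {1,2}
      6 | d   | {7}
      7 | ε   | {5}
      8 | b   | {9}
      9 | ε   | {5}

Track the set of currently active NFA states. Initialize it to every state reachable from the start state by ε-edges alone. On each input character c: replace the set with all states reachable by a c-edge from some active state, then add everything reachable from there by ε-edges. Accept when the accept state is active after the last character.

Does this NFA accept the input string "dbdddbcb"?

initial (ε-close {0}): {0,2}
'd' @ 1: {3,4,6,8}
'b' @ 2: {1,2,5,9}  [accepting]
'd' @ 3: {3,4,6,8}
'd' @ 4: {1,2,5,7}  [accepting]
'd' @ 5: {3,4,6,8}
'b' @ 6: {1,2,5,9}  [accepting]
'c' @ 7: {}  — dead — no transitions
rest 'b' ignored (set empty)
after full input: {}  (accept=1 not in)

Answer: REJECT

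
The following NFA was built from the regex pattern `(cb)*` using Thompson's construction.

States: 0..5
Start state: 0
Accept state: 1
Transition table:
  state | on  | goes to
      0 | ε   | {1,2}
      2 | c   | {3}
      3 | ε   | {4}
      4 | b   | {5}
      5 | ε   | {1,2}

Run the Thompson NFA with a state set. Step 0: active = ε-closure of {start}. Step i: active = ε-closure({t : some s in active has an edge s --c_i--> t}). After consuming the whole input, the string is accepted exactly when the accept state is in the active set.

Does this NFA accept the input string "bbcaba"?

initial (ε-close {0}): {0,1,2}
'b' @ 1: {}  — no active states
rest 'bcaba' ignored (set empty)
after full input: {}  (accept=1 not in)

Answer: REJECT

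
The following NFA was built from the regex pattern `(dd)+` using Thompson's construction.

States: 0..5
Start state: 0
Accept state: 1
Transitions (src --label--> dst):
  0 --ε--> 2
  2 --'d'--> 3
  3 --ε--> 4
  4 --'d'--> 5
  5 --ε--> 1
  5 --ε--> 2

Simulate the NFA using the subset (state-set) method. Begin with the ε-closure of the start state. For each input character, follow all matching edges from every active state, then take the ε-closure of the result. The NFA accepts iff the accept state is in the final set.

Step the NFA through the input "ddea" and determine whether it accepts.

Answer: REJECT

Steps:
start: ε-closure({0}) = {0,2}
'd' @ 1: {3,4}
'd' @ 2: {1,2,5}  (accept∈set)
'e' @ 3: {}  — dead — no transitions
rest 'a' ignored (set empty)
after full input: {}  (accept=1 not in)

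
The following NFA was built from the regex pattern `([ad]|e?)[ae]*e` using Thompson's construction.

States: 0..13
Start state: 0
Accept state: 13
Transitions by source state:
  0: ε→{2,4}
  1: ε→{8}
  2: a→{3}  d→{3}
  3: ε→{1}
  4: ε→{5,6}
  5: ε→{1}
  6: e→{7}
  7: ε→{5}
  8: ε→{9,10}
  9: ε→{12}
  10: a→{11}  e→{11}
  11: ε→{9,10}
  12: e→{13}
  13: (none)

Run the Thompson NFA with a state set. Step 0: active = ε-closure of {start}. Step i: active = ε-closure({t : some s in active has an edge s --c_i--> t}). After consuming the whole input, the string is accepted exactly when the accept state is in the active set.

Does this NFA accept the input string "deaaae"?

Answer: ACCEPT

Derivation:
S₀ = ε-closure({0}) = {0,1,2,4,5,6,8,9,10,12}
'd' @ 1: {1,3,8,9,10,12}
'e' @ 2: {9,10,11,12,13}  [accepting]
'a' @ 3: {9,10,11,12}
'a' @ 4: {9,10,11,12}
'a' @ 5: {9,10,11,12}
'e' @ 6: {9,10,11,12,13}  [accepting]
end set {9,10,11,12,13} — state 13 in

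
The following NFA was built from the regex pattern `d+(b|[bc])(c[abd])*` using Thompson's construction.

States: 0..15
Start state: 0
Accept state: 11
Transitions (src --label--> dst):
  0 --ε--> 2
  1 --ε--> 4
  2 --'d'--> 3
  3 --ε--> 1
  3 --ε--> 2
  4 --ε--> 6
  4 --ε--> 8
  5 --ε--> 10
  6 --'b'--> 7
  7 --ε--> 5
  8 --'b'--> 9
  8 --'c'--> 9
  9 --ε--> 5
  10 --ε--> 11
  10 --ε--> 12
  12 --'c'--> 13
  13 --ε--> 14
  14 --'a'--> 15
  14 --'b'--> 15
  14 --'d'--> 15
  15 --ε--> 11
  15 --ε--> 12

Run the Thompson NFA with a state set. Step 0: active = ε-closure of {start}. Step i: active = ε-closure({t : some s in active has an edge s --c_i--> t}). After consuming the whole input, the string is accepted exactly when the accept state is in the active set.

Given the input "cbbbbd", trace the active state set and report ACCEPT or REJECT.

Answer: REJECT

Trace:
initial (ε-close {0}): {0,2}
'c' @ 1: {}  — no active states
rest 'bbbbd' ignored (set empty)
after full input: {}  (accept=11 not in)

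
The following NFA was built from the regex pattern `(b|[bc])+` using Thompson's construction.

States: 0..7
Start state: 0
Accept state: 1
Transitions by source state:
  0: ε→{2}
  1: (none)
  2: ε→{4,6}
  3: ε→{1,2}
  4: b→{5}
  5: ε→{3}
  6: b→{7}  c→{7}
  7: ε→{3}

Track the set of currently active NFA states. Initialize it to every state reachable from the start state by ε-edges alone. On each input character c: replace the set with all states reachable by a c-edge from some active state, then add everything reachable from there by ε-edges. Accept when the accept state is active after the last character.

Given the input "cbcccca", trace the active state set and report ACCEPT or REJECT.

Answer: REJECT

Derivation:
start: ε-closure({0}) = {0,2,4,6}
'c' @ 1: {1,2,3,4,6,7}  ✓accept
'b' @ 2: {1,2,3,4,5,6,7}  ✓accept
'c' @ 3: {1,2,3,4,6,7}  ✓accept
'c' @ 4: {1,2,3,4,6,7}  ✓accept
'c' @ 5: {1,2,3,4,6,7}  ✓accept
'c' @ 6: {1,2,3,4,6,7}  ✓accept
'a' @ 7: {}  — dead — no transitions
final: {}; accept 1 not in set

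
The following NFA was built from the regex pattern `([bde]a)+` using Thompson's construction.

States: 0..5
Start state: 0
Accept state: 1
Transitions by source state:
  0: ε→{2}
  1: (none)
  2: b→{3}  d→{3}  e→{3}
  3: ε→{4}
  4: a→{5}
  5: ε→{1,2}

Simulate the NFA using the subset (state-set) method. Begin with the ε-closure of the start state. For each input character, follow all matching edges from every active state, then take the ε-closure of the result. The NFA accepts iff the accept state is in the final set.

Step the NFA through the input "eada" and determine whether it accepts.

Answer: ACCEPT

Trace:
initial (ε-close {0}): {0,2}
'e' @ 1: {3,4}
'a' @ 2: {1,2,5}  ✓accept
'd' @ 3: {3,4}
'a' @ 4: {1,2,5}  ✓accept
after full input: {1,2,5}  (accept=1 in)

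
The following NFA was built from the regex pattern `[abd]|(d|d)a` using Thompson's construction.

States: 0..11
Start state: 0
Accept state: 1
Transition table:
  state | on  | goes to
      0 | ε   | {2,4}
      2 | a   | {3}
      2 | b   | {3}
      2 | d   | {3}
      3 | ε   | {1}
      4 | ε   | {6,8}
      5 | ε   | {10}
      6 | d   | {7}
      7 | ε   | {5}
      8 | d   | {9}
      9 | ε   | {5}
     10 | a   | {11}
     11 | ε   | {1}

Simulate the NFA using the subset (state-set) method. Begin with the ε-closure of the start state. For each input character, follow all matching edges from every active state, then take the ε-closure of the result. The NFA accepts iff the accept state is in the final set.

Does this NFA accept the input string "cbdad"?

Answer: REJECT

Trace:
S₀ = ε-closure({0}) = {0,2,4,6,8}
'c' @ 1: {}  — dead — no transitions
rest 'bdad' ignored (set empty)
after full input: {}  (accept=1 not in)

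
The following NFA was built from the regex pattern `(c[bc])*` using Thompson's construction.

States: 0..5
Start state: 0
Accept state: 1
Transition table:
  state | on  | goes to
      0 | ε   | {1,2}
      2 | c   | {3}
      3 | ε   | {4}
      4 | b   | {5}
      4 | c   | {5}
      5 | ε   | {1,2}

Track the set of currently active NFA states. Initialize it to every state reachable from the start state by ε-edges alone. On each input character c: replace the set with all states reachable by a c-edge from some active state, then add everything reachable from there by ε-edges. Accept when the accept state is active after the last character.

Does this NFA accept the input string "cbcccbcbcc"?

initial (ε-close {0}): {0,1,2}
'c' @ 1: {3,4}
'b' @ 2: {1,2,5}  (accept∈set)
'c' @ 3: {3,4}
'c' @ 4: {1,2,5}  (accept∈set)
'c' @ 5: {3,4}
'b' @ 6: {1,2,5}  (accept∈set)
'c' @ 7: {3,4}
'b' @ 8: {1,2,5}  (accept∈set)
'c' @ 9: {3,4}
'c' @ 10: {1,2,5}  (accept∈set)
end set {1,2,5} — state 1 in

Answer: ACCEPT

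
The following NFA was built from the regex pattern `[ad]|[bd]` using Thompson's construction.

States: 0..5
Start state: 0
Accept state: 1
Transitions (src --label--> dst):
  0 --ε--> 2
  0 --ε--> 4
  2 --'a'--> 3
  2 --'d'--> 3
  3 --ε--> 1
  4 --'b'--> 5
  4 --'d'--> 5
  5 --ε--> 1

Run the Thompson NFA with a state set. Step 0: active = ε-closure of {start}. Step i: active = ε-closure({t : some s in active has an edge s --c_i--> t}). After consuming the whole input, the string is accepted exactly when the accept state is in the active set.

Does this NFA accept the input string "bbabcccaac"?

S₀ = ε-closure({0}) = {0,2,4}
'b' @ 1: {1,5}  (accept∈set)
'b' @ 2: {}  — state set empty
rest 'abcccaac' ignored (set empty)
end set {} — state 1 not in

Answer: REJECT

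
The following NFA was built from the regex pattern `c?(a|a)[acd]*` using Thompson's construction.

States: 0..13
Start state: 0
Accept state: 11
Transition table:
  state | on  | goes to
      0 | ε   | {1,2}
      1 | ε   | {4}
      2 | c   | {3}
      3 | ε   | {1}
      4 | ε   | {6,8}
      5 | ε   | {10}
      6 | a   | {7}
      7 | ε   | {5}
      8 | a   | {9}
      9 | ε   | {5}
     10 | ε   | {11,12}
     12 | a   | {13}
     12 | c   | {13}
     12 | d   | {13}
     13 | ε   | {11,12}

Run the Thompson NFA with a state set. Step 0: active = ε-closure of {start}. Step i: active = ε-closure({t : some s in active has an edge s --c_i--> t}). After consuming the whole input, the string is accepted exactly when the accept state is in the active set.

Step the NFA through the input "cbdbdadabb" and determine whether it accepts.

initial (ε-close {0}): {0,1,2,4,6,8}
'c' @ 1: {1,3,4,6,8}
'b' @ 2: {}  — state set empty
rest 'dbdadabb' ignored (set empty)
end set {} — state 11 not in

Answer: REJECT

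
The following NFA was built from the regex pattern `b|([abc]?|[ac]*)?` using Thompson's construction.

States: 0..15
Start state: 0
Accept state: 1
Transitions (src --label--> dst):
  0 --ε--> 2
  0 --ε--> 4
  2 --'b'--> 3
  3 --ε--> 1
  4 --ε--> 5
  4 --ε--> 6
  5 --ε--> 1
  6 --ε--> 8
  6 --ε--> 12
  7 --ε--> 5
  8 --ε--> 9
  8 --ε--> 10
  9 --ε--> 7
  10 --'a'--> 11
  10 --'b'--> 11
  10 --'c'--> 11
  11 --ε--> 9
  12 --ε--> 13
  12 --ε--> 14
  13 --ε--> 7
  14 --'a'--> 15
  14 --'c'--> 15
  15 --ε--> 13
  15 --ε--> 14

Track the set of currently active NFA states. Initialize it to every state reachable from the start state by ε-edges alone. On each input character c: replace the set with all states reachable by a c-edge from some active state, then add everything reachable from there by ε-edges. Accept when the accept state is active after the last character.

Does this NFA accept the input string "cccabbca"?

start: ε-closure({0}) = {0,1,2,4,5,6,7,8,9,10,12,13,14}
'c' @ 1: {1,5,7,9,11,13,14,15}  (accept∈set)
'c' @ 2: {1,5,7,13,14,15}  (accept∈set)
'c' @ 3: {1,5,7,13,14,15}  (accept∈set)
'a' @ 4: {1,5,7,13,14,15}  (accept∈set)
'b' @ 5: {}  — state set empty
rest 'bca' ignored (set empty)
after full input: {}  (accept=1 not in)

Answer: REJECT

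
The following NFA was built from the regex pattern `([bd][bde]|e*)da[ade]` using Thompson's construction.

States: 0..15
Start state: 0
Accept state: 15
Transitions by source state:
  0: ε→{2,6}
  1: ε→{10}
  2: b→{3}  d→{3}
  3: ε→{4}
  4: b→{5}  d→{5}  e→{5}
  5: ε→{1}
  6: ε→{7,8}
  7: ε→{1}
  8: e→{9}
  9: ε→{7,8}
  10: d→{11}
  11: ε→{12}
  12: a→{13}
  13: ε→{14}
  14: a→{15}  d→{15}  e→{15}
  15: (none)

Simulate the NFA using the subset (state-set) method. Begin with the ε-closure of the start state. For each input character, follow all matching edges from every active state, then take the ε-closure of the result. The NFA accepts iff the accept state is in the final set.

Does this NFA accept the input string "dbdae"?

Answer: ACCEPT

Trace:
S₀ = ε-closure({0}) = {0,1,2,6,7,8,10}
'd' @ 1: {3,4,11,12}
'b' @ 2: {1,5,10}
'd' @ 3: {11,12}
'a' @ 4: {13,14}
'e' @ 5: {15}  (accept∈set)
end set {15} — state 15 in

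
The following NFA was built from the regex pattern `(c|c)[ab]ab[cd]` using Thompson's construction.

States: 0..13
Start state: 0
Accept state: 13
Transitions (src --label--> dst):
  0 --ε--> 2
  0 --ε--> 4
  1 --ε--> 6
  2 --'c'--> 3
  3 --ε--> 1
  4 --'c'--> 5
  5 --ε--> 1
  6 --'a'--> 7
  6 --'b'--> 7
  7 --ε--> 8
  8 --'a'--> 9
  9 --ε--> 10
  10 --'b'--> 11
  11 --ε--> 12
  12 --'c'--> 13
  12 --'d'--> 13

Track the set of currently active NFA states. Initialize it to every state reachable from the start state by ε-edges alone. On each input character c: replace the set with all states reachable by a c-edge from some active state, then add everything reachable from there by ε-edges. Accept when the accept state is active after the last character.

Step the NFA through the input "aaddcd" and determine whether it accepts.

S₀ = ε-closure({0}) = {0,2,4}
'a' @ 1: {}  — no active states
rest 'addcd' ignored (set empty)
final: {}; accept 13 not in set

Answer: REJECT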